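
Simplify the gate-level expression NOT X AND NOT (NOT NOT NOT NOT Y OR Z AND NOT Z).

NOT X AND NOT Y

NOT X AND NOT (NOT NOT NOT NOT Y OR Z AND NOT Z)
= NOT X AND NOT NOT NOT NOT NOT Y   [complement / identity]
= NOT X AND NOT NOT NOT Y   [double negation]
= NOT X AND NOT Y   [double negation]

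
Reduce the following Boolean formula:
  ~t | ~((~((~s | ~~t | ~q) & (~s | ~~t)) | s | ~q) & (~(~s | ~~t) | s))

~t | ~((~((~s | ~~t | ~q) & (~s | ~~t)) | s | ~q) & (~(~s | ~~t) | s))
= ~t | ~((~(~s | ~~t) | s | ~q) & (~(~s | ~~t) | s))
= ~t | ~(~(~s | ~~t) | s)
= ~t | ~(s & ~t | s)
= ~t | ~s

~t | ~s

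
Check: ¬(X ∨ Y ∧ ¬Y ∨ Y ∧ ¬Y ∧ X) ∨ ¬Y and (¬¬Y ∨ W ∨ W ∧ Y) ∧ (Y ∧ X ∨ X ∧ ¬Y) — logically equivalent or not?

No

E1: ¬(X ∨ Y ∧ ¬Y ∨ Y ∧ ¬Y ∧ X) ∨ ¬Y
    = ¬(X ∨ Y ∧ ¬Y) ∨ ¬Y   — absorption
    = ¬X ∨ ¬Y   — complement / identity
E2: (¬¬Y ∨ W ∨ W ∧ Y) ∧ (Y ∧ X ∨ X ∧ ¬Y)
    = (¬¬Y ∨ W ∨ W ∧ Y) ∧ X   — distribution
    = (¬¬Y ∨ W) ∧ X   — absorption
    = (Y ∨ W) ∧ X   — double negation
These differ: at W=0, X=0, Y=0, E1 = 1 but E2 = 0.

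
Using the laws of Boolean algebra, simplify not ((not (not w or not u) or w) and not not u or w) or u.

not ((not (not w or not u) or w) and not not u or w) or u
= not ((w and u or w) and not not u or w) or u   (De Morgan)
= not ((w and u or w) and u or w) or u   (double negation)
= not (w and u or w) or u   (absorption)
= not w or u   (absorption)

not w or u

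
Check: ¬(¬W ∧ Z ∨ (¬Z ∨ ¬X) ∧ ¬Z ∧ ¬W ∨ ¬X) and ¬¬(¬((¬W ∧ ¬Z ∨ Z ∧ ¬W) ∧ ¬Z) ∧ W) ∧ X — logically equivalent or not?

Yes

E1: ¬(¬W ∧ Z ∨ (¬Z ∨ ¬X) ∧ ¬Z ∧ ¬W ∨ ¬X)
    = ¬(¬W ∧ Z ∨ ¬Z ∧ ¬W ∨ ¬X)
    = ¬(¬W ∨ ¬X)
    = W ∧ X
E2: ¬¬(¬((¬W ∧ ¬Z ∨ Z ∧ ¬W) ∧ ¬Z) ∧ W) ∧ X
    = ¬((¬W ∧ ¬Z ∨ Z ∧ ¬W) ∧ ¬Z) ∧ W ∧ X
    = ¬(¬W ∧ ¬Z) ∧ W ∧ X
    = (W ∨ Z) ∧ W ∧ X
    = W ∧ X
Both reduce to W ∧ X, so they are equivalent.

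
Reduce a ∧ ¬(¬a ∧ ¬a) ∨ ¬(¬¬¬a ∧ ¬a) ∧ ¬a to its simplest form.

a

a ∧ ¬(¬a ∧ ¬a) ∨ ¬(¬¬¬a ∧ ¬a) ∧ ¬a
= a ∧ ¬(¬a ∧ ¬a) ∨ ¬(¬a ∧ ¬a) ∧ ¬a   (double negation)
= ¬(¬a ∧ ¬a)   (distribution)
= a ∨ a   (De Morgan)
= a   (idempotence)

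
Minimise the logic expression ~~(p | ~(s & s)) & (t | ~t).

~~(p | ~(s & s)) & (t | ~t)
= ~~(p | ~(s & s))   (complement / identity)
= p | ~(s & s)   (double negation)
= p | ~s   (idempotence)

p | ~s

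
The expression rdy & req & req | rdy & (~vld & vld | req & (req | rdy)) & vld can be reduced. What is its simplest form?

rdy & req & req | rdy & (~vld & vld | req & (req | rdy)) & vld
= rdy & req & req | rdy & req & (req | rdy) & vld   [complement / identity]
= rdy & req | rdy & req & (req | rdy) & vld   [idempotence]
= rdy & req | rdy & req & vld   [absorption]
= rdy & req   [absorption]

rdy & req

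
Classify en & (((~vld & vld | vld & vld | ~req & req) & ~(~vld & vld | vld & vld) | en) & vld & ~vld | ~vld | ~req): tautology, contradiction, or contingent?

contingent

en & (((~vld & vld | vld & vld | ~req & req) & ~(~vld & vld | vld & vld) | en) & vld & ~vld | ~vld | ~req)
= en & (((~vld & vld | vld & vld | ~req & req) & ~vld | en) & vld & ~vld | ~vld | ~req)   — distribution
= en & (((vld | ~req & req) & ~vld | en) & vld & ~vld | ~vld | ~req)   — distribution
= en & ((vld & ~vld | en) & vld & ~vld | ~vld | ~req)   — complement / identity
= en & (vld & ~vld | ~vld | ~req)   — absorption
= en & (~vld | ~req)   — complement / identity
This depends on en, req, vld, so it is not a constant.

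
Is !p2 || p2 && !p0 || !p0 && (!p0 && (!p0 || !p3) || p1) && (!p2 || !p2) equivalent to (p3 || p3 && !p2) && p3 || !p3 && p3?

No

E1: !p2 || p2 && !p0 || !p0 && (!p0 && (!p0 || !p3) || p1) && (!p2 || !p2)
    = !p2 || p2 && !p0 || !p0 && (!p0 || p1) && (!p2 || !p2)
    = !p2 || p2 && !p0 || !p0 && (!p0 || p1) && !p2
    = !p2 || p2 && !p0 || !p0 && !p2
    = !p2 || !p0
E2: (p3 || p3 && !p2) && p3 || !p3 && p3
    = p3 && p3 || !p3 && p3
    = p3
These differ: at p0=0, p1=1, p2=0, p3=0, E1 = 1 but E2 = 0.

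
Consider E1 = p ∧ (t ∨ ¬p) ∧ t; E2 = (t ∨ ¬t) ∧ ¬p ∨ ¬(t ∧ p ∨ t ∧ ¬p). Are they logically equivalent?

No

E1: p ∧ (t ∨ ¬p) ∧ t
    = p ∧ t   [absorption]
E2: (t ∨ ¬t) ∧ ¬p ∨ ¬(t ∧ p ∨ t ∧ ¬p)
    = ¬p ∨ ¬(t ∧ p ∨ t ∧ ¬p)   [complement / identity]
    = ¬p ∨ ¬t   [distribution]
These differ: at p=0, t=0, E1 = 0 but E2 = 1.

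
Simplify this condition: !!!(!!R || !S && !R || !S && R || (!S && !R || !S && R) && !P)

!R && S

!!!(!!R || !S && !R || !S && R || (!S && !R || !S && R) && !P)
= !!!(!!R || !S && !R || !S && R)   [absorption]
= !!!(!!R || !S)   [distribution]
= !!(!R && S)   [De Morgan]
= !R && S   [double negation]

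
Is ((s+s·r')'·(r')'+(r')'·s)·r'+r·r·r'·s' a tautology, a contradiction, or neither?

((s+s·r')'·(r')'+(r')'·s)·r'+r·r·r'·s'
= ((s+s·r')'·(r')'+(r')'·s)·r'+r·r'·s'   [idempotence]
= (s'·(r')'+(r')'·s)·r'+r·r'·s'   [absorption]
= (r')'·r'+r·r'·s'   [distribution]
= r·r'+r·r'·s'   [double negation]
= r·r'   [absorption]
= 0   [complement]

contradiction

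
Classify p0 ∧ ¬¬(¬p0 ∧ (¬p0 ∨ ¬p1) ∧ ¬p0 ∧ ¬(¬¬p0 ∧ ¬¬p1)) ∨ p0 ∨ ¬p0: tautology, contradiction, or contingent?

tautology

p0 ∧ ¬¬(¬p0 ∧ (¬p0 ∨ ¬p1) ∧ ¬p0 ∧ ¬(¬¬p0 ∧ ¬¬p1)) ∨ p0 ∨ ¬p0
= p0 ∧ ¬¬(¬p0 ∧ (¬p0 ∨ ¬p1) ∧ ¬p0 ∧ (¬p0 ∨ ¬p1)) ∨ p0 ∨ ¬p0   (De Morgan)
= p0 ∧ ¬¬(¬p0 ∧ (¬p0 ∨ ¬p1)) ∨ p0 ∨ ¬p0   (idempotence)
= p0 ∧ ¬¬¬p0 ∨ p0 ∨ ¬p0   (absorption)
= p0 ∧ ¬p0 ∨ p0 ∨ ¬p0   (double negation)
= p0 ∨ ¬p0   (complement / identity)
= True   (complement)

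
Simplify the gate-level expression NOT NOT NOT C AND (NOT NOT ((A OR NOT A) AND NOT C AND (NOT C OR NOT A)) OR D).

NOT NOT NOT C AND (NOT NOT ((A OR NOT A) AND NOT C AND (NOT C OR NOT A)) OR D)
= NOT NOT NOT C AND (NOT NOT (NOT C AND (NOT C OR NOT A)) OR D)   [complement / identity]
= NOT NOT NOT C AND (NOT NOT NOT C OR D)   [absorption]
= NOT NOT NOT C   [absorption]
= NOT C   [double negation]

NOT C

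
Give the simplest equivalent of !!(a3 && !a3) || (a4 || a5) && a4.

a4

!!(a3 && !a3) || (a4 || a5) && a4
= !!(a3 && !a3) || a4   (absorption)
= a3 && !a3 || a4   (double negation)
= a4   (complement / identity)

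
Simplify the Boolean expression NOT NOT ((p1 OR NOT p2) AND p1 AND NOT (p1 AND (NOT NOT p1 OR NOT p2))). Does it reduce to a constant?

FALSE

NOT NOT ((p1 OR NOT p2) AND p1 AND NOT (p1 AND (NOT NOT p1 OR NOT p2)))
= NOT NOT ((p1 OR NOT p2) AND p1 AND NOT (p1 AND (p1 OR NOT p2)))   (double negation)
= NOT NOT (p1 AND NOT (p1 AND (p1 OR NOT p2)))   (absorption)
= p1 AND NOT (p1 AND (p1 OR NOT p2))   (double negation)
= p1 AND NOT p1   (absorption)
= FALSE   (complement)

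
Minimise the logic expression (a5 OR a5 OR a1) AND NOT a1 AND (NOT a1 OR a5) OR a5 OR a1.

(a5 OR a5 OR a1) AND NOT a1 AND (NOT a1 OR a5) OR a5 OR a1
= (a5 OR a5 OR a1) AND NOT a1 OR a5 OR a1   — absorption
= (a5 OR a1) AND NOT a1 OR a5 OR a1   — idempotence
= a5 OR a1   — absorption

a5 OR a1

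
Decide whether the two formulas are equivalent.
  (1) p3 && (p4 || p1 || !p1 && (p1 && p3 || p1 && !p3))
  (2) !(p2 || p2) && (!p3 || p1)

No

E1: p3 && (p4 || p1 || !p1 && (p1 && p3 || p1 && !p3))
    = p3 && (p4 || p1 || !p1 && p1)
    = p3 && (p4 || p1)
E2: !(p2 || p2) && (!p3 || p1)
    = !p2 && (!p3 || p1)
These differ: at p1=1, p2=0, p3=0, p4=1, E1 = 0 but E2 = 1.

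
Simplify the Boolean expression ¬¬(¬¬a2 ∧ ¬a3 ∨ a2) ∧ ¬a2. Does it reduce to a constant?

¬¬(¬¬a2 ∧ ¬a3 ∨ a2) ∧ ¬a2
= ¬¬(a2 ∧ ¬a3 ∨ a2) ∧ ¬a2   [double negation]
= ¬¬a2 ∧ ¬a2   [absorption]
= a2 ∧ ¬a2   [double negation]
= False   [complement]

False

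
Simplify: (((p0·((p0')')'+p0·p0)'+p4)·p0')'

(((p0·((p0')')'+p0·p0)'+p4)·p0')'
= (((p0·p0'+p0·p0)'+p4)·p0')'   — double negation
= ((p0'+p4)·p0')'   — distribution
= (p0')'   — absorption
= p0   — double negation

p0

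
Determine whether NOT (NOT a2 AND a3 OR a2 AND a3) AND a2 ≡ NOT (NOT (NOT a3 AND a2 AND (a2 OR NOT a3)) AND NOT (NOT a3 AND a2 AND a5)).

E1: NOT (NOT a2 AND a3 OR a2 AND a3) AND a2
    = NOT a3 AND a2
E2: NOT (NOT (NOT a3 AND a2 AND (a2 OR NOT a3)) AND NOT (NOT a3 AND a2 AND a5))
    = NOT (NOT (NOT a3 AND a2) AND NOT (NOT a3 AND a2 AND a5))
    = NOT a3 AND a2 OR NOT a3 AND a2 AND a5
    = NOT a3 AND a2
Both reduce to NOT a3 AND a2, so they are equivalent.

Yes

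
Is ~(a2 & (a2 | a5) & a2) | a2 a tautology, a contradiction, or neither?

~(a2 & (a2 | a5) & a2) | a2
= ~(a2 & a2) | a2   (absorption)
= ~a2 | a2   (idempotence)
= 1   (complement)

tautology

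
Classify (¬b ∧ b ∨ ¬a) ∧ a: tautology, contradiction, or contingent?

contradiction

(¬b ∧ b ∨ ¬a) ∧ a
= ¬a ∧ a
= False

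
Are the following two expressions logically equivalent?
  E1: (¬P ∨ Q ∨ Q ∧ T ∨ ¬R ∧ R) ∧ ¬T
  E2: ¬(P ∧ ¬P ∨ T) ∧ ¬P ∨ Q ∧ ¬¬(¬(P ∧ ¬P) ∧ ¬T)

E1: (¬P ∨ Q ∨ Q ∧ T ∨ ¬R ∧ R) ∧ ¬T
    = (¬P ∨ Q ∨ Q ∧ T) ∧ ¬T   — complement / identity
    = (¬P ∨ Q) ∧ ¬T   — absorption
E2: ¬(P ∧ ¬P ∨ T) ∧ ¬P ∨ Q ∧ ¬¬(¬(P ∧ ¬P) ∧ ¬T)
    = ¬(P ∧ ¬P ∨ T) ∧ ¬P ∨ Q ∧ ¬(P ∧ ¬P ∨ T)   — De Morgan
    = (¬P ∨ Q) ∧ ¬(P ∧ ¬P ∨ T)   — distribution
    = (¬P ∨ Q) ∧ ¬T   — complement / identity
Both reduce to (¬P ∨ Q) ∧ ¬T, so they are equivalent.

Yes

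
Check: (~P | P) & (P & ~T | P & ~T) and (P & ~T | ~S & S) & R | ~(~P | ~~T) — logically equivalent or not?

Yes

E1: (~P | P) & (P & ~T | P & ~T)
    = (~P | P) & P & ~T   [idempotence]
    = P & ~T   [complement / identity]
E2: (P & ~T | ~S & S) & R | ~(~P | ~~T)
    = P & ~T & R | ~(~P | ~~T)   [complement / identity]
    = P & ~T & R | P & ~T   [De Morgan]
    = P & ~T   [absorption]
Both reduce to P & ~T, so they are equivalent.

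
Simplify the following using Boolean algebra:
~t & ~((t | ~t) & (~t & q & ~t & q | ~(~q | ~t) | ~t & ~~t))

~t & ~q

~t & ~((t | ~t) & (~t & q & ~t & q | ~(~q | ~t) | ~t & ~~t))
= ~t & ~(~t & q & ~t & q | ~(~q | ~t) | ~t & ~~t)   [complement / identity]
= ~t & ~(~t & q & ~t & q | ~(~q | ~t) | ~t & t)   [double negation]
= ~t & ~(~t & q & ~t & q | q & t | ~t & t)   [De Morgan]
= ~t & ~(~t & q | q & t | ~t & t)   [idempotence]
= ~t & ~(~t & q | q & t)   [complement / identity]
= ~t & ~q   [distribution]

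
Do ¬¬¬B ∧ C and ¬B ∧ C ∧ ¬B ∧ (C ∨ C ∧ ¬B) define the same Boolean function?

Yes

E1: ¬¬¬B ∧ C
    = ¬B ∧ C   — double negation
E2: ¬B ∧ C ∧ ¬B ∧ (C ∨ C ∧ ¬B)
    = ¬B ∧ C ∧ ¬B ∧ C   — absorption
    = ¬B ∧ C   — idempotence
Both reduce to ¬B ∧ C, so they are equivalent.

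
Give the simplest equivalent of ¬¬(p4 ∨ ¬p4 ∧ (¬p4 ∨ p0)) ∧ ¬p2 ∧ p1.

¬¬(p4 ∨ ¬p4 ∧ (¬p4 ∨ p0)) ∧ ¬p2 ∧ p1
= ¬¬(p4 ∨ ¬p4) ∧ ¬p2 ∧ p1
= (p4 ∨ ¬p4) ∧ ¬p2 ∧ p1
= ¬p2 ∧ p1

¬p2 ∧ p1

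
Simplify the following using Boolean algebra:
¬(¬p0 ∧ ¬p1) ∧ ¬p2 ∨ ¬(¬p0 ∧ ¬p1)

¬(¬p0 ∧ ¬p1) ∧ ¬p2 ∨ ¬(¬p0 ∧ ¬p1)
= ¬(¬p0 ∧ ¬p1)   — absorption
= p0 ∨ p1   — De Morgan

p0 ∨ p1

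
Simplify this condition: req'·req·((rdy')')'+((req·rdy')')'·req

req'·req·((rdy')')'+((req·rdy')')'·req
= req'·req·rdy'+((req·rdy')')'·req
= req'·req·rdy'+req·rdy'·req
= req·rdy'

req·rdy'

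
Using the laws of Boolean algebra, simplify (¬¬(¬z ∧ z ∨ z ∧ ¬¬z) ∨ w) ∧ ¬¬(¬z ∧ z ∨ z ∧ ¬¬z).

z

(¬¬(¬z ∧ z ∨ z ∧ ¬¬z) ∨ w) ∧ ¬¬(¬z ∧ z ∨ z ∧ ¬¬z)
= ¬¬(¬z ∧ z ∨ z ∧ ¬¬z)   [absorption]
= ¬¬(¬z ∧ z ∨ z ∧ z)   [double negation]
= ¬¬z   [distribution]
= z   [double negation]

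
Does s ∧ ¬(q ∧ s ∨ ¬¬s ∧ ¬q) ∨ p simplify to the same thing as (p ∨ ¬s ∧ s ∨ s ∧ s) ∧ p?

E1: s ∧ ¬(q ∧ s ∨ ¬¬s ∧ ¬q) ∨ p
    = s ∧ ¬(q ∧ s ∨ s ∧ ¬q) ∨ p   [double negation]
    = s ∧ ¬s ∨ p   [distribution]
    = p   [complement / identity]
E2: (p ∨ ¬s ∧ s ∨ s ∧ s) ∧ p
    = (p ∨ s) ∧ p   [distribution]
    = p   [absorption]
Both reduce to p, so they are equivalent.

Yes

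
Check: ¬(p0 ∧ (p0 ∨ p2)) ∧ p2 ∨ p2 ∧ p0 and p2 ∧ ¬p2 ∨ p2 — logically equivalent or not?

Yes

E1: ¬(p0 ∧ (p0 ∨ p2)) ∧ p2 ∨ p2 ∧ p0
    = ¬p0 ∧ p2 ∨ p2 ∧ p0
    = p2
E2: p2 ∧ ¬p2 ∨ p2
    = p2
Both reduce to p2, so they are equivalent.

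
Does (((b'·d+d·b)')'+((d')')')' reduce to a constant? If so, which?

yes, False

(((b'·d+d·b)')'+((d')')')'
= (b'·d+d·b)'·(d')'   — De Morgan
= d'·(d')'   — distribution
= d'·d   — double negation
= 0   — complement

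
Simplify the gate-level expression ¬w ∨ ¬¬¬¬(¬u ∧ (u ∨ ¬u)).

¬w ∨ ¬¬¬¬(¬u ∧ (u ∨ ¬u))
= ¬w ∨ ¬¬¬¬¬u   — complement / identity
= ¬w ∨ ¬¬¬u   — double negation
= ¬w ∨ ¬u   — double negation

¬w ∨ ¬u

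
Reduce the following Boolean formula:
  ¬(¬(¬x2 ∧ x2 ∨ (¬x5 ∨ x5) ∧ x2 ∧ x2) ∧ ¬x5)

¬(¬(¬x2 ∧ x2 ∨ (¬x5 ∨ x5) ∧ x2 ∧ x2) ∧ ¬x5)
= ¬(¬(¬x2 ∧ x2 ∨ x2 ∧ x2) ∧ ¬x5)
= ¬x2 ∧ x2 ∨ x2 ∧ x2 ∨ x5
= x2 ∨ x5

x2 ∨ x5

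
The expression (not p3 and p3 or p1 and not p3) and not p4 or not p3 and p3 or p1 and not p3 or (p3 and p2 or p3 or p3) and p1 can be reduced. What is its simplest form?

(not p3 and p3 or p1 and not p3) and not p4 or not p3 and p3 or p1 and not p3 or (p3 and p2 or p3 or p3) and p1
= not p3 and p3 or p1 and not p3 or (p3 and p2 or p3 or p3) and p1   — absorption
= not p3 and p3 or p1 and not p3 or (p3 and p2 or p3) and p1   — idempotence
= not p3 and p3 or p1 and not p3 or p3 and p1   — absorption
= p1 and not p3 or p3 and p1   — complement / identity
= p1   — distribution

p1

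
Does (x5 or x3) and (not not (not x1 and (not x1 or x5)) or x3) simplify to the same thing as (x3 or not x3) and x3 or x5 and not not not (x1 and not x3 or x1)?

Yes

E1: (x5 or x3) and (not not (not x1 and (not x1 or x5)) or x3)
    = (x5 or x3) and (not not not x1 or x3)   — absorption
    = (x5 or x3) and (not x1 or x3)   — double negation
    = x3 or x5 and not x1   — distribution
E2: (x3 or not x3) and x3 or x5 and not not not (x1 and not x3 or x1)
    = (x3 or not x3) and x3 or x5 and not not not x1   — absorption
    = x3 or x5 and not not not x1   — complement / identity
    = x3 or x5 and not x1   — double negation
Both reduce to x3 or x5 and not x1, so they are equivalent.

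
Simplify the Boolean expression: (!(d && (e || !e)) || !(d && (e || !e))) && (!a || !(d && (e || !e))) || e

(!(d && (e || !e)) || !(d && (e || !e))) && (!a || !(d && (e || !e))) || e
= !(d && (e || !e)) && !a || !(d && (e || !e)) || e   (distribution)
= !(d && (e || !e)) || e   (absorption)
= !d || e   (complement / identity)

!d || e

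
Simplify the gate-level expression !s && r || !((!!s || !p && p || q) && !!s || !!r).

!s && r || !((!!s || !p && p || q) && !!s || !!r)
= !s && r || !((!!s || q) && !!s || !!r)   — complement / identity
= !s && r || !(!!s || !!r)   — absorption
= !s && r || !s && !r   — De Morgan
= !s   — distribution

!s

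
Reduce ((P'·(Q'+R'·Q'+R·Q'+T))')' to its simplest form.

P'·(Q'+T)

((P'·(Q'+R'·Q'+R·Q'+T))')'
= ((P'·(Q'+Q'+T))')'
= P'·(Q'+Q'+T)
= P'·(Q'+T)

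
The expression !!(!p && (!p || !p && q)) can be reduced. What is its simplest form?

!!(!p && (!p || !p && q))
= !!(!p && !p)
= !!!p
= !p

!p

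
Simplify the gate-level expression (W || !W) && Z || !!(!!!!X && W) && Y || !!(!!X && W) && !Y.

Z || X && W

(W || !W) && Z || !!(!!!!X && W) && Y || !!(!!X && W) && !Y
= (W || !W) && Z || !!(!!X && W) && Y || !!(!!X && W) && !Y   (double negation)
= (W || !W) && Z || !!(!!X && W)   (distribution)
= (W || !W) && Z || !!(X && W)   (double negation)
= Z || !!(X && W)   (complement / identity)
= Z || X && W   (double negation)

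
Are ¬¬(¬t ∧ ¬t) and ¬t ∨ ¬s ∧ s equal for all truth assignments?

E1: ¬¬(¬t ∧ ¬t)
    = ¬¬¬t
    = ¬t
E2: ¬t ∨ ¬s ∧ s
    = ¬t
Both reduce to ¬t, so they are equivalent.

Yes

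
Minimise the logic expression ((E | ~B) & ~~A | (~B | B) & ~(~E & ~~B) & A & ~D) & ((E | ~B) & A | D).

((E | ~B) & ~~A | (~B | B) & ~(~E & ~~B) & A & ~D) & ((E | ~B) & A | D)
= ((E | ~B) & ~~A | (~B | B) & (E | ~B) & A & ~D) & ((E | ~B) & A | D)   [De Morgan]
= ((E | ~B) & ~~A | (E | ~B) & A & ~D) & ((E | ~B) & A | D)   [complement / identity]
= ((E | ~B) & A | (E | ~B) & A & ~D) & ((E | ~B) & A | D)   [double negation]
= (E | ~B) & A & ((E | ~B) & A | D)   [absorption]
= (E | ~B) & A   [absorption]

(E | ~B) & A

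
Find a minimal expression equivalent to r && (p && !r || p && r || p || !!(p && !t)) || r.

r && (p && !r || p && r || p || !!(p && !t)) || r
= r && (p || p || !!(p && !t)) || r   (distribution)
= r && (p || !!(p && !t)) || r   (idempotence)
= r && (p || p && !t) || r   (double negation)
= r && p || r   (absorption)
= r   (absorption)

r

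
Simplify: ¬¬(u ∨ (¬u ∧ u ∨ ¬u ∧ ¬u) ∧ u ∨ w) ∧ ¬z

(u ∨ w) ∧ ¬z

¬¬(u ∨ (¬u ∧ u ∨ ¬u ∧ ¬u) ∧ u ∨ w) ∧ ¬z
= ¬¬(u ∨ ¬u ∧ u ∨ w) ∧ ¬z
= (u ∨ ¬u ∧ u ∨ w) ∧ ¬z
= (u ∨ w) ∧ ¬z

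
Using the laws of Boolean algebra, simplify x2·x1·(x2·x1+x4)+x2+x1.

x2+x1

x2·x1·(x2·x1+x4)+x2+x1
= x2·x1+x2+x1   (absorption)
= x2+x1   (absorption)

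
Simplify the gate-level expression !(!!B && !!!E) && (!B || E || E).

!B || E

!(!!B && !!!E) && (!B || E || E)
= !(!!B && !E) && (!B || E || E)
= (!B || E) && (!B || E || E)
= !B || E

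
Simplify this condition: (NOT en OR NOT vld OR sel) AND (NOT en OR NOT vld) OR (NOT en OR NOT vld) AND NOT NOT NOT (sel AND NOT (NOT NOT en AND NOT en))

(NOT en OR NOT vld OR sel) AND (NOT en OR NOT vld) OR (NOT en OR NOT vld) AND NOT NOT NOT (sel AND NOT (NOT NOT en AND NOT en))
= NOT en OR NOT vld OR (NOT en OR NOT vld) AND NOT NOT NOT (sel AND NOT (NOT NOT en AND NOT en))   — absorption
= NOT en OR NOT vld OR (NOT en OR NOT vld) AND NOT NOT NOT (sel AND (NOT en OR en))   — De Morgan
= NOT en OR NOT vld OR (NOT en OR NOT vld) AND NOT NOT NOT sel   — complement / identity
= NOT en OR NOT vld OR (NOT en OR NOT vld) AND NOT sel   — double negation
= NOT en OR NOT vld   — absorption

NOT en OR NOT vld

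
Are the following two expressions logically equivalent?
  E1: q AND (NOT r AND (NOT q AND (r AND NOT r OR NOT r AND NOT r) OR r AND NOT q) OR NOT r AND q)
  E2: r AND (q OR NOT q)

No

E1: q AND (NOT r AND (NOT q AND (r AND NOT r OR NOT r AND NOT r) OR r AND NOT q) OR NOT r AND q)
    = q AND (NOT r AND (NOT q AND NOT r OR r AND NOT q) OR NOT r AND q)   [distribution]
    = q AND (NOT r AND NOT q OR NOT r AND q)   [distribution]
    = q AND NOT r   [distribution]
E2: r AND (q OR NOT q)
    = r   [complement / identity]
These differ: at q=1, r=1, E1 = 0 but E2 = 1.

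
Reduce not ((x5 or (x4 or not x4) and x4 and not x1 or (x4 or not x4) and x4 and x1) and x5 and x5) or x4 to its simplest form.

not x5 or x4

not ((x5 or (x4 or not x4) and x4 and not x1 or (x4 or not x4) and x4 and x1) and x5 and x5) or x4
= not ((x5 or (x4 or not x4) and x4) and x5 and x5) or x4   — distribution
= not ((x5 or x4) and x5 and x5) or x4   — complement / identity
= not (x5 and x5) or x4   — absorption
= not x5 or x4   — idempotence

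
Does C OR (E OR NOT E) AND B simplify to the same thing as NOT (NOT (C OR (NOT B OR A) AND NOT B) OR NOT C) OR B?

Yes

E1: C OR (E OR NOT E) AND B
    = C OR B   [complement / identity]
E2: NOT (NOT (C OR (NOT B OR A) AND NOT B) OR NOT C) OR B
    = NOT (NOT (C OR NOT B) OR NOT C) OR B   [absorption]
    = (C OR NOT B) AND C OR B   [De Morgan]
    = C OR B   [absorption]
Both reduce to C OR B, so they are equivalent.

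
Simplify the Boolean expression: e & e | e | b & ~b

e

e & e | e | b & ~b
= e | e | b & ~b   (idempotence)
= e | e   (complement / identity)
= e   (idempotence)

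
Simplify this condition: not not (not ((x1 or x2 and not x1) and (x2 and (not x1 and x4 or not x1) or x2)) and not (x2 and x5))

not not (not ((x1 or x2 and not x1) and (x2 and (not x1 and x4 or not x1) or x2)) and not (x2 and x5))
= not not (not ((x1 or x2 and not x1) and (x2 and not x1 or x2)) and not (x2 and x5))
= not not (not (x1 and x2 or x2 and not x1) and not (x2 and x5))
= not (x1 and x2 or x2 and not x1 or x2 and x5)
= not (x2 or x2 and x5)
= not x2

not x2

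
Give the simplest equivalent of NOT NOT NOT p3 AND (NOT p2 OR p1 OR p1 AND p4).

NOT NOT NOT p3 AND (NOT p2 OR p1 OR p1 AND p4)
= NOT NOT NOT p3 AND (NOT p2 OR p1)   — absorption
= NOT p3 AND (NOT p2 OR p1)   — double negation

NOT p3 AND (NOT p2 OR p1)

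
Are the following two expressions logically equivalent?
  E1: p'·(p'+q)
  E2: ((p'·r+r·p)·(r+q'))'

No

E1: p'·(p'+q)
    = p'   — absorption
E2: ((p'·r+r·p)·(r+q'))'
    = (r·(r+q'))'   — distribution
    = r'   — absorption
These differ: at p=0, q=0, r=1, E1 = 1 but E2 = 0.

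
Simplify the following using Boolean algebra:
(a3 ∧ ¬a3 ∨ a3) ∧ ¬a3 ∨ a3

(a3 ∧ ¬a3 ∨ a3) ∧ ¬a3 ∨ a3
= a3 ∧ ¬a3 ∨ a3   (complement / identity)
= a3   (complement / identity)

a3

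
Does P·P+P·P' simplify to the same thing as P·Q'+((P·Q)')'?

Yes

E1: P·P+P·P'
    = P   — distribution
E2: P·Q'+((P·Q)')'
    = P·Q'+P·Q   — double negation
    = P   — distribution
Both reduce to P, so they are equivalent.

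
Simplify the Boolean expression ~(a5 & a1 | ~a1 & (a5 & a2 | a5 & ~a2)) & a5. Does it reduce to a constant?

~(a5 & a1 | ~a1 & (a5 & a2 | a5 & ~a2)) & a5
= ~(a5 & a1 | ~a1 & a5) & a5
= ~a5 & a5
= 0

0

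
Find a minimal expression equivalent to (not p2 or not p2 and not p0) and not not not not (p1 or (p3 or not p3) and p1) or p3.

not p2 and p1 or p3

(not p2 or not p2 and not p0) and not not not not (p1 or (p3 or not p3) and p1) or p3
= (not p2 or not p2 and not p0) and not not not not (p1 or p1) or p3   — complement / identity
= not p2 and not not not not (p1 or p1) or p3   — absorption
= not p2 and not not (p1 or p1) or p3   — double negation
= not p2 and (p1 or p1) or p3   — double negation
= not p2 and p1 or p3   — idempotence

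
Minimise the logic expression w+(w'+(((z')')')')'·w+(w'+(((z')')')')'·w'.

w+(w'+(((z')')')')'·w+(w'+(((z')')')')'·w'
= w+(w'+(((z')')')')'   (distribution)
= w+w·((z')')'   (De Morgan)
= w+w·z'   (double negation)
= w   (absorption)

w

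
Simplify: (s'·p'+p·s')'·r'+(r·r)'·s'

(s'·p'+p·s')'·r'+(r·r)'·s'
= (s')'·r'+(r·r)'·s'   [distribution]
= (s')'·r'+r'·s'   [idempotence]
= r'·((s')'+s')   [distribution]
= r'·(s+s')   [double negation]
= r'   [complement / identity]

r'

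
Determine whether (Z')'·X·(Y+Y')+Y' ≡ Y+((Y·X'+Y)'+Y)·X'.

No

E1: (Z')'·X·(Y+Y')+Y'
    = (Z')'·X+Y'   (complement / identity)
    = Z·X+Y'   (double negation)
E2: Y+((Y·X'+Y)'+Y)·X'
    = Y+(Y'+Y)·X'   (absorption)
    = Y+X'   (complement / identity)
These differ: at X=0, Y=1, Z=0, E1 = 0 but E2 = 1.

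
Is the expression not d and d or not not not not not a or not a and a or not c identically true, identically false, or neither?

not d and d or not not not not not a or not a and a or not c
= not not not not not a or not a and a or not c   — complement / identity
= not not not a or not a and a or not c   — double negation
= not not not a or not c   — complement / identity
= not a or not c   — double negation
This depends on a, c, so it is not a constant.

neither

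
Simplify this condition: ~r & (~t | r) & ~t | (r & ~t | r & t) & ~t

~r & (~t | r) & ~t | (r & ~t | r & t) & ~t
= ~r & ~t | (r & ~t | r & t) & ~t   — absorption
= ~r & ~t | r & ~t   — distribution
= ~t   — distribution

~t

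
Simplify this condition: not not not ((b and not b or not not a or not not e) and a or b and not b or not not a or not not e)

not a and not e

not not not ((b and not b or not not a or not not e) and a or b and not b or not not a or not not e)
= not not not (b and not b or not not a or not not e)
= not (b and not b or not not a or not not e)
= not (not not a or not not e)
= not a and not e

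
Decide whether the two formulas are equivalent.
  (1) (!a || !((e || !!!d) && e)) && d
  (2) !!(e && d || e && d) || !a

No

E1: (!a || !((e || !!!d) && e)) && d
    = (!a || !((e || !d) && e)) && d   — double negation
    = (!a || !e) && d   — absorption
E2: !!(e && d || e && d) || !a
    = e && d || e && d || !a   — double negation
    = e && d || !a   — idempotence
These differ: at a=0, d=0, e=0, E1 = 0 but E2 = 1.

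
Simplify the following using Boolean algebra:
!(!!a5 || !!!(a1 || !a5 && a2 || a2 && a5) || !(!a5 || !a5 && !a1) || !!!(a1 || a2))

!(!!a5 || !!!(a1 || !a5 && a2 || a2 && a5) || !(!a5 || !a5 && !a1) || !!!(a1 || a2))
= !(!!a5 || !!!(a1 || a2) || !(!a5 || !a5 && !a1) || !!!(a1 || a2))   [distribution]
= !(!!a5 || !!!(a1 || a2) || !!a5 || !!!(a1 || a2))   [absorption]
= !(!!a5 || !!!(a1 || a2))   [idempotence]
= !(!!a5 || !(a1 || a2))   [double negation]
= !a5 && (a1 || a2)   [De Morgan]

!a5 && (a1 || a2)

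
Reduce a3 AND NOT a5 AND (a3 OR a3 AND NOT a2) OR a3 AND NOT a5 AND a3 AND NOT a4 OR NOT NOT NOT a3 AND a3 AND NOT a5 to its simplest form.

a3 AND NOT a5

a3 AND NOT a5 AND (a3 OR a3 AND NOT a2) OR a3 AND NOT a5 AND a3 AND NOT a4 OR NOT NOT NOT a3 AND a3 AND NOT a5
= a3 AND NOT a5 AND (a3 OR a3 AND NOT a2) OR a3 AND NOT a5 AND a3 AND NOT a4 OR NOT a3 AND a3 AND NOT a5
= a3 AND NOT a5 AND a3 OR a3 AND NOT a5 AND a3 AND NOT a4 OR NOT a3 AND a3 AND NOT a5
= a3 AND NOT a5 AND a3 OR NOT a3 AND a3 AND NOT a5
= a3 AND NOT a5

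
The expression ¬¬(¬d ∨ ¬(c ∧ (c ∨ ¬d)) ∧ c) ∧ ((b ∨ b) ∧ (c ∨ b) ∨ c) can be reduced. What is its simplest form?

¬d ∧ (b ∨ c)

¬¬(¬d ∨ ¬(c ∧ (c ∨ ¬d)) ∧ c) ∧ ((b ∨ b) ∧ (c ∨ b) ∨ c)
= ¬¬(¬d ∨ ¬c ∧ c) ∧ ((b ∨ b) ∧ (c ∨ b) ∨ c)   — absorption
= ¬¬(¬d ∨ ¬c ∧ c) ∧ (b ∨ b ∧ c ∨ c)   — distribution
= ¬¬(¬d ∨ ¬c ∧ c) ∧ (b ∨ c)   — absorption
= ¬¬¬d ∧ (b ∨ c)   — complement / identity
= ¬d ∧ (b ∨ c)   — double negation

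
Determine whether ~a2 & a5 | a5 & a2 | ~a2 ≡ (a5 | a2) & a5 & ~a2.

No

E1: ~a2 & a5 | a5 & a2 | ~a2
    = a5 | ~a2   [distribution]
E2: (a5 | a2) & a5 & ~a2
    = a5 & ~a2   [absorption]
These differ: at a2=0, a5=0, E1 = 1 but E2 = 0.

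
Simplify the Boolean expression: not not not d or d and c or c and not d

not d or c

not not not d or d and c or c and not d
= not not not d or c   (distribution)
= not d or c   (double negation)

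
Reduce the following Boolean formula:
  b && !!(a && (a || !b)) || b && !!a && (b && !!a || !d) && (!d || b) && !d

b && a

b && !!(a && (a || !b)) || b && !!a && (b && !!a || !d) && (!d || b) && !d
= b && !!(a && (a || !b)) || b && !!a && (!d || b) && !d   [absorption]
= b && !!a || b && !!a && (!d || b) && !d   [absorption]
= b && !!a || b && !!a && !d   [absorption]
= b && !!a   [absorption]
= b && a   [double negation]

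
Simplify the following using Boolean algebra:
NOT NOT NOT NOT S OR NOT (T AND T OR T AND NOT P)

S OR NOT T

NOT NOT NOT NOT S OR NOT (T AND T OR T AND NOT P)
= NOT NOT NOT NOT S OR NOT (T OR T AND NOT P)   (idempotence)
= NOT NOT NOT NOT S OR NOT T   (absorption)
= NOT NOT S OR NOT T   (double negation)
= S OR NOT T   (double negation)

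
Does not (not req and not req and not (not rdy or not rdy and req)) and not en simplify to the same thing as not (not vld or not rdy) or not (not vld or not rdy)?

E1: not (not req and not req and not (not rdy or not rdy and req)) and not en
    = not (not req and not req and not not rdy) and not en
    = not (not req and not not rdy) and not en
    = (req or not rdy) and not en
E2: not (not vld or not rdy) or not (not vld or not rdy)
    = not (not vld or not rdy)
    = vld and rdy
These differ: at en=0, rdy=0, req=0, vld=0, E1 = 1 but E2 = 0.

No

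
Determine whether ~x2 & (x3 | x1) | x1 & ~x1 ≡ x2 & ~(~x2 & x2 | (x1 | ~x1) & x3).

No

E1: ~x2 & (x3 | x1) | x1 & ~x1
    = ~x2 & (x3 | x1)   (complement / identity)
E2: x2 & ~(~x2 & x2 | (x1 | ~x1) & x3)
    = x2 & ~(~x2 & x2 | x3)   (complement / identity)
    = x2 & ~x3   (complement / identity)
These differ: at x1=1, x2=0, x3=1, E1 = 1 but E2 = 0.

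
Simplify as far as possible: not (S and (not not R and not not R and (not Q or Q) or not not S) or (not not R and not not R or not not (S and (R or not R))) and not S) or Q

not (S and (not not R and not not R and (not Q or Q) or not not S) or (not not R and not not R or not not (S and (R or not R))) and not S) or Q
= not (S and (not not R and not not R or not not S) or (not not R and not not R or not not (S and (R or not R))) and not S) or Q   [complement / identity]
= not (S and (not not R and not not R or not not S) or (not not R and not not R or not not S) and not S) or Q   [complement / identity]
= not (not not R and not not R or not not S) or Q   [distribution]
= not (not not R or not not S) or Q   [idempotence]
= not R and not S or Q   [De Morgan]

not R and not S or Q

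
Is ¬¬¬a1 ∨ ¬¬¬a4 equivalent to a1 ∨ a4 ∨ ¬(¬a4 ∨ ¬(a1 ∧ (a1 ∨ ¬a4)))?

E1: ¬¬¬a1 ∨ ¬¬¬a4
    = ¬a1 ∨ ¬¬¬a4   — double negation
    = ¬a1 ∨ ¬a4   — double negation
E2: a1 ∨ a4 ∨ ¬(¬a4 ∨ ¬(a1 ∧ (a1 ∨ ¬a4)))
    = a1 ∨ a4 ∨ a4 ∧ a1 ∧ (a1 ∨ ¬a4)   — De Morgan
    = a1 ∨ a4 ∨ a4 ∧ a1   — absorption
    = a1 ∨ a4   — absorption
These differ: at a1=0, a4=0, E1 = 1 but E2 = 0.

No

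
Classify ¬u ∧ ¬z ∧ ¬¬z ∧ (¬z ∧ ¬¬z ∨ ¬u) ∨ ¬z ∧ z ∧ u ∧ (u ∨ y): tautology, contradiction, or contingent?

¬u ∧ ¬z ∧ ¬¬z ∧ (¬z ∧ ¬¬z ∨ ¬u) ∨ ¬z ∧ z ∧ u ∧ (u ∨ y)
= ¬u ∧ ¬z ∧ ¬¬z ∨ ¬z ∧ z ∧ u ∧ (u ∨ y)   — absorption
= ¬u ∧ ¬z ∧ z ∨ ¬z ∧ z ∧ u ∧ (u ∨ y)   — double negation
= ¬u ∧ ¬z ∧ z ∨ ¬z ∧ z ∧ u   — absorption
= ¬z ∧ z   — distribution
= False   — complement

contradiction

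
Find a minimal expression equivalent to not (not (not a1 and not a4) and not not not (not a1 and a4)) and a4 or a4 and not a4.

not (not (not a1 and not a4) and not not not (not a1 and a4)) and a4 or a4 and not a4
= not (not (not a1 and not a4) and not not not (not a1 and a4)) and a4   — complement / identity
= not (not (not a1 and not a4) and not (not a1 and a4)) and a4   — double negation
= (not a1 and not a4 or not a1 and a4) and a4   — De Morgan
= not a1 and a4   — distribution

not a1 and a4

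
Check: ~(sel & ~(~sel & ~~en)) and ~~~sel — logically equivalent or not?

Yes

E1: ~(sel & ~(~sel & ~~en))
    = ~(sel & (sel | ~en))
    = ~sel
E2: ~~~sel
    = ~sel
Both reduce to ~sel, so they are equivalent.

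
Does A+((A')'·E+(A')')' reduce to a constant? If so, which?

A+((A')'·E+(A')')'
= A+((A')')'   — absorption
= A+A'   — double negation
= 1   — complement

yes, True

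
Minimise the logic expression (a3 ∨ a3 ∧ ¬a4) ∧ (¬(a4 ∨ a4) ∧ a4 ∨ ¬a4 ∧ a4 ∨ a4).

a3 ∧ a4

(a3 ∨ a3 ∧ ¬a4) ∧ (¬(a4 ∨ a4) ∧ a4 ∨ ¬a4 ∧ a4 ∨ a4)
= (a3 ∨ a3 ∧ ¬a4) ∧ (¬a4 ∧ a4 ∨ ¬a4 ∧ a4 ∨ a4)   — idempotence
= a3 ∧ (¬a4 ∧ a4 ∨ ¬a4 ∧ a4 ∨ a4)   — absorption
= a3 ∧ (¬a4 ∧ a4 ∨ a4)   — idempotence
= a3 ∧ a4   — complement / identity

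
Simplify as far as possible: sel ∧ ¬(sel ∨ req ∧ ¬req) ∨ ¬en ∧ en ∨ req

req

sel ∧ ¬(sel ∨ req ∧ ¬req) ∨ ¬en ∧ en ∨ req
= sel ∧ ¬sel ∨ ¬en ∧ en ∨ req   (complement / identity)
= ¬en ∧ en ∨ req   (complement / identity)
= req   (complement / identity)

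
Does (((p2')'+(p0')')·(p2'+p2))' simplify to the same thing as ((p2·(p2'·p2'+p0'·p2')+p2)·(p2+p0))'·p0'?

E1: (((p2')'+(p0')')·(p2'+p2))'
    = ((p2')'+(p0')')'   — complement / identity
    = p2'·p0'   — De Morgan
E2: ((p2·(p2'·p2'+p0'·p2')+p2)·(p2+p0))'·p0'
    = ((p2·(p2'+p0')·p2'+p2)·(p2+p0))'·p0'   — distribution
    = ((p2·p2'+p2)·(p2+p0))'·p0'   — absorption
    = (p2·(p2+p0))'·p0'   — complement / identity
    = p2'·p0'   — absorption
Both reduce to p2'·p0', so they are equivalent.

Yes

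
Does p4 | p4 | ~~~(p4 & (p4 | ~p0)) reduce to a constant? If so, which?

yes, True

p4 | p4 | ~~~(p4 & (p4 | ~p0))
= p4 | p4 | ~~~p4
= p4 | p4 | ~p4
= p4 | ~p4
= 1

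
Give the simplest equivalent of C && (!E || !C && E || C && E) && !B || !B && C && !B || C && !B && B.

C && (!E || !C && E || C && E) && !B || !B && C && !B || C && !B && B
= C && (!E || !C && E || C && E) && !B || C && !B
= C && (!E || E) && !B || C && !B
= C && !B || C && !B
= C && !B

C && !B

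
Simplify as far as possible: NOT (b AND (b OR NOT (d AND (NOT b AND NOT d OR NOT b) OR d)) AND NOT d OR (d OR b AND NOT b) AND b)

NOT (b AND (b OR NOT (d AND (NOT b AND NOT d OR NOT b) OR d)) AND NOT d OR (d OR b AND NOT b) AND b)
= NOT (b AND (b OR NOT (d AND NOT b OR d)) AND NOT d OR (d OR b AND NOT b) AND b)
= NOT (b AND (b OR NOT (d AND NOT b OR d)) AND NOT d OR d AND b)
= NOT (b AND (b OR NOT d) AND NOT d OR d AND b)
= NOT (b AND NOT d OR d AND b)
= NOT b

NOT b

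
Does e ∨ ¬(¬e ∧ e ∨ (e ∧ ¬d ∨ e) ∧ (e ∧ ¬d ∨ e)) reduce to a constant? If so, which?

e ∨ ¬(¬e ∧ e ∨ (e ∧ ¬d ∨ e) ∧ (e ∧ ¬d ∨ e))
= e ∨ ¬(¬e ∧ e ∨ e ∧ ¬d ∨ e)   [idempotence]
= e ∨ ¬(e ∧ ¬d ∨ e)   [complement / identity]
= e ∨ ¬e   [absorption]
= True   [complement]

yes, True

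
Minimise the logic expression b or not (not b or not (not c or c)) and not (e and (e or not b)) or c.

b or not (not b or not (not c or c)) and not (e and (e or not b)) or c
= b or b and (not c or c) and not (e and (e or not b)) or c   [De Morgan]
= b or b and (not c or c) and not e or c   [absorption]
= b or b and not e or c   [complement / identity]
= b or c   [absorption]

b or c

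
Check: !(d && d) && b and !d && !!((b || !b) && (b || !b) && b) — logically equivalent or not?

E1: !(d && d) && b
    = !d && b   — idempotence
E2: !d && !!((b || !b) && (b || !b) && b)
    = !d && !!((b || !b) && b)   — complement / identity
    = !d && !!b   — complement / identity
    = !d && b   — double negation
Both reduce to !d && b, so they are equivalent.

Yes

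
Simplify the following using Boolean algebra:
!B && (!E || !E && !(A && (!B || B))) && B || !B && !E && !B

!B && (!E || !E && !(A && (!B || B))) && B || !B && !E && !B
= !B && (!E || !E && !A) && B || !B && !E && !B   (complement / identity)
= !B && !E && B || !B && !E && !B   (absorption)
= !B && !E   (distribution)

!B && !E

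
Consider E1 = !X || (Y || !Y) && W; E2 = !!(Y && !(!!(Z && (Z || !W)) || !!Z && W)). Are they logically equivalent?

No

E1: !X || (Y || !Y) && W
    = !X || W   — complement / identity
E2: !!(Y && !(!!(Z && (Z || !W)) || !!Z && W))
    = !!(Y && !(!!Z || !!Z && W))   — absorption
    = !!(Y && !!!Z)   — absorption
    = !!(Y && !Z)   — double negation
    = Y && !Z   — double negation
These differ: at W=0, X=0, Y=0, Z=1, E1 = 1 but E2 = 0.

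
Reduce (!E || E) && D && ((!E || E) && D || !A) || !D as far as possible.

(!E || E) && D && ((!E || E) && D || !A) || !D
= (!E || E) && D || !D
= D || !D
= true

true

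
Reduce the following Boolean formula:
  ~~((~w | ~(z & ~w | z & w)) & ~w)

~w

~~((~w | ~(z & ~w | z & w)) & ~w)
= ~~((~w | ~z) & ~w)   — distribution
= (~w | ~z) & ~w   — double negation
= ~w   — absorption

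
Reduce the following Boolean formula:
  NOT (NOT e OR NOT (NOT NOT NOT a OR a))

e

NOT (NOT e OR NOT (NOT NOT NOT a OR a))
= e AND (NOT NOT NOT a OR a)   [De Morgan]
= e AND (NOT a OR a)   [double negation]
= e   [complement / identity]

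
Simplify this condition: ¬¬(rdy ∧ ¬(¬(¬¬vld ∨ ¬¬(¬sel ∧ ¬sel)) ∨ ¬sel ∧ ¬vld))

¬¬(rdy ∧ ¬(¬(¬¬vld ∨ ¬¬(¬sel ∧ ¬sel)) ∨ ¬sel ∧ ¬vld))
= ¬¬(rdy ∧ ¬(¬vld ∧ ¬(¬sel ∧ ¬sel) ∨ ¬sel ∧ ¬vld))   — De Morgan
= ¬¬(rdy ∧ ¬(¬vld ∧ (sel ∨ sel) ∨ ¬sel ∧ ¬vld))   — De Morgan
= rdy ∧ ¬(¬vld ∧ (sel ∨ sel) ∨ ¬sel ∧ ¬vld)   — double negation
= rdy ∧ ¬(¬vld ∧ sel ∨ ¬sel ∧ ¬vld)   — idempotence
= rdy ∧ ¬¬vld   — distribution
= rdy ∧ vld   — double negation

rdy ∧ vld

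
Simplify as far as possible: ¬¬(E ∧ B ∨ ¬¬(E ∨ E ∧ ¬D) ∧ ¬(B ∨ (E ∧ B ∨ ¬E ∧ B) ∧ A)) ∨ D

E ∨ D

¬¬(E ∧ B ∨ ¬¬(E ∨ E ∧ ¬D) ∧ ¬(B ∨ (E ∧ B ∨ ¬E ∧ B) ∧ A)) ∨ D
= ¬¬(E ∧ B ∨ ¬¬E ∧ ¬(B ∨ (E ∧ B ∨ ¬E ∧ B) ∧ A)) ∨ D   — absorption
= ¬¬(E ∧ B ∨ ¬¬E ∧ ¬(B ∨ B ∧ A)) ∨ D   — distribution
= ¬¬(E ∧ B ∨ ¬¬E ∧ ¬B) ∨ D   — absorption
= E ∧ B ∨ ¬¬E ∧ ¬B ∨ D   — double negation
= E ∧ B ∨ E ∧ ¬B ∨ D   — double negation
= E ∨ D   — distribution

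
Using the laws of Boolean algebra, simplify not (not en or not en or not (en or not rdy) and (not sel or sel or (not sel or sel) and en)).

en

not (not en or not en or not (en or not rdy) and (not sel or sel or (not sel or sel) and en))
= not (not en or not (en or not rdy) and (not sel or sel or (not sel or sel) and en))   (idempotence)
= not (not en or not (en or not rdy) and (not sel or sel))   (absorption)
= not (not en or not (en or not rdy))   (complement / identity)
= en and (en or not rdy)   (De Morgan)
= en   (absorption)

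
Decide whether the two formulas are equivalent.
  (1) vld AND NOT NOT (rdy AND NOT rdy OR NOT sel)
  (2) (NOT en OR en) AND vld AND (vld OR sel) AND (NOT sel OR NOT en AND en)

E1: vld AND NOT NOT (rdy AND NOT rdy OR NOT sel)
    = vld AND NOT NOT NOT sel   [complement / identity]
    = vld AND NOT sel   [double negation]
E2: (NOT en OR en) AND vld AND (vld OR sel) AND (NOT sel OR NOT en AND en)
    = vld AND (vld OR sel) AND (NOT sel OR NOT en AND en)   [complement / identity]
    = vld AND (NOT sel OR NOT en AND en)   [absorption]
    = vld AND NOT sel   [complement / identity]
Both reduce to vld AND NOT sel, so they are equivalent.

Yes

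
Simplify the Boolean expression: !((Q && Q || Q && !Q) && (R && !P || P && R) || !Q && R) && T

!((Q && Q || Q && !Q) && (R && !P || P && R) || !Q && R) && T
= !((Q && Q || Q && !Q) && R || !Q && R) && T   (distribution)
= !(Q && R || !Q && R) && T   (distribution)
= !R && T   (distribution)

!R && T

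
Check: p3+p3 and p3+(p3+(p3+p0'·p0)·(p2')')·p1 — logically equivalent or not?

E1: p3+p3
    = p3
E2: p3+(p3+(p3+p0'·p0)·(p2')')·p1
    = p3+(p3+p3·(p2')')·p1
    = p3+(p3+p3·p2)·p1
    = p3+p3·p1
    = p3
Both reduce to p3, so they are equivalent.

Yes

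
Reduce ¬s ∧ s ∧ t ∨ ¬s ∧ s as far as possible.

¬s ∧ s ∧ t ∨ ¬s ∧ s
= ¬s ∧ s   (absorption)
= False   (complement)

False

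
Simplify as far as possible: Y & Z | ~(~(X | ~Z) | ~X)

Y & Z | X

Y & Z | ~(~(X | ~Z) | ~X)
= Y & Z | (X | ~Z) & X   — De Morgan
= Y & Z | X   — absorption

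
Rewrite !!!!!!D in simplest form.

D

!!!!!!D
= !!!!D   — double negation
= !!D   — double negation
= D   — double negation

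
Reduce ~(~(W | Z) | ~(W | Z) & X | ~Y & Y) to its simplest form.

~(~(W | Z) | ~(W | Z) & X | ~Y & Y)
= ~(~(W | Z) | ~Y & Y)   — absorption
= ~~(W | Z)   — complement / identity
= W | Z   — double negation

W | Z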